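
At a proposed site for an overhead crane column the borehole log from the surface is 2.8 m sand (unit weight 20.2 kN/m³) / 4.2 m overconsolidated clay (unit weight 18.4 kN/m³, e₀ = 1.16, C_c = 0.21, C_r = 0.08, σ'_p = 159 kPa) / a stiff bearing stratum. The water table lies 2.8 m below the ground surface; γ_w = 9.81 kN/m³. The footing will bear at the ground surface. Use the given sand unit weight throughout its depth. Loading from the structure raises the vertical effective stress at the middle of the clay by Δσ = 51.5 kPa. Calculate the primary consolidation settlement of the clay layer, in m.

Mid-depth of clay below the ground surface: z = 2.8 + 4.2/2 = 4.9 m.
Total vertical stress at mid-clay: σ_v = 20.2×2.8 + 18.4×2.1 = 95.2 kPa.
Pore pressure: u = 9.81×(4.9 − 2.8) = 20.601 kPa.
Initial effective stress: σ'_0 = σ_v − u = 95.2 − 20.601 = 74.599 kPa.
Final effective stress: σ'_f = 74.599 + 51.5 = 126.1 kPa.
σ'_f = 126.1 ≤ σ'_p = 159 kPa, so the clay remains overconsolidated and only the recompression index applies:
S_c = C_r·H/(1+e₀)·log₁₀(σ'_f/σ'_0) = 0.08×4.2/2.16×log₁₀(126.1/74.599)
    = 0.15555 × 0.22798 = 0.03546 m

S_c ≈ 0.0355 m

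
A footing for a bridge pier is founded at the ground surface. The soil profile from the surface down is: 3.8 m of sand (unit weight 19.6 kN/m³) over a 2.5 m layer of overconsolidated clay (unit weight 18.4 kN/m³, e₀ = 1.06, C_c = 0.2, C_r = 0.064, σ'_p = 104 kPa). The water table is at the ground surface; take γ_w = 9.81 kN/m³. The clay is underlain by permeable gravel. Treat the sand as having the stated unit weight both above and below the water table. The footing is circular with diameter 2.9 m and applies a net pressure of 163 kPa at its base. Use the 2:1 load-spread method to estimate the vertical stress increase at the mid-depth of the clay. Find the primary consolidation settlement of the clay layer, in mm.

S_c ≈ 12.6 mm

Mid-depth of clay below the ground surface: z = 3.8 + 2.5/2 = 5.05 m.
Total vertical stress at mid-clay: σ_v = 19.6×3.8 + 18.4×1.25 = 97.48 kPa.
Pore pressure: u = 9.81×(5.05 − 0) = 49.541 kPa.
Initial effective stress: σ'_0 = σ_v − u = 97.48 − 49.541 = 47.939 kPa.
Stress increase at mid-clay by the 2:1 spreading method:
Δσ ≈ qD²/(D+z)² = 163×2.9²/(2.9+5.05)² = 21.689 kPa
Final effective stress: σ'_f = 47.939 + 21.689 = 69.628 kPa.
σ'_f = 69.628 ≤ σ'_p = 104 kPa, so the clay remains overconsolidated and only the recompression index applies:
S_c = C_r·H/(1+e₀)·log₁₀(σ'_f/σ'_0) = 0.064×2.5/2.06×log₁₀(69.628/47.939)
    = 0.07767 × 0.16209 = 0.01259 m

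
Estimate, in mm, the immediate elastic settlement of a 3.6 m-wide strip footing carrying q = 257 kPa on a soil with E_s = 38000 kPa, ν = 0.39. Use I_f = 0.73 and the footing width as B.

Immediate (elastic) settlement: S_e = q·B·(1−ν²)/E_s · I_f.
S_e = 257 × 3.6 × (1 − 0.39²) / 38000 × 0.73
    = 257 × 3.6 × 0.8479 / 38000 × 0.73
    = 0.01507 m = 15.07 mm

S_e ≈ 15.1 mm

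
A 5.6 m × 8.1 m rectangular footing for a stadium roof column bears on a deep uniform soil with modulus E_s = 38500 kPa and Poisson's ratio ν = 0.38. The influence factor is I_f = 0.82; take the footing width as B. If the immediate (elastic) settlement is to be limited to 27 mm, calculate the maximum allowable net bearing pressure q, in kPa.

q ≈ 265 kPa

S_e = q·B·(1−ν²)/E_s · I_f  ⇒  q = S_e·E_s / (B·(1−ν²)·I_f).
q = 0.027 × 38500 / (5.6 × 0.8556 × 0.82) = 264.6 kPa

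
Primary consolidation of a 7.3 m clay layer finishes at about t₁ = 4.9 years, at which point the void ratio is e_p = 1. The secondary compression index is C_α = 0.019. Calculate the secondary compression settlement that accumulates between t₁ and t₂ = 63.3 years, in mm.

S_s ≈ 77.1 mm

Secondary compression: S_s = C_α·H/(1+e_p)·log₁₀(t₂/t₁)
S_s = 0.019×7.3/(1+1)×log₁₀(63.3/4.9)
    = 0.06935 × 1.111 = 0.07706 m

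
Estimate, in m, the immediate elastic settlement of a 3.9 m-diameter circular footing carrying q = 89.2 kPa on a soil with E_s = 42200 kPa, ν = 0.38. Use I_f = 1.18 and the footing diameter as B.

Immediate (elastic) settlement: S_e = q·B·(1−ν²)/E_s · I_f.
S_e = 89.2 × 3.9 × (1 − 0.38²) / 42200 × 1.18
    = 89.2 × 3.9 × 0.8556 / 42200 × 1.18
    = 0.008323 m

S_e ≈ 0.00832 m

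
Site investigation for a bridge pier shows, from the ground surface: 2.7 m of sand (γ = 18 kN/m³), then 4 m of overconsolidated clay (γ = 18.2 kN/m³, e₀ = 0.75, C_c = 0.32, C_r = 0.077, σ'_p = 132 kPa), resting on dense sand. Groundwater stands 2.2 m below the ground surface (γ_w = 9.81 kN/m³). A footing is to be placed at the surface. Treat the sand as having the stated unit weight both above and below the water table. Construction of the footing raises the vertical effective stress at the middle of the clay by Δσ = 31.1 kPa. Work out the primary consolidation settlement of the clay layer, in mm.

S_c ≈ 31.7 mm

Mid-depth of clay below the ground surface: z = 2.7 + 4/2 = 4.7 m.
Total vertical stress at mid-clay: σ_v = 18×2.7 + 18.2×2 = 85 kPa.
Pore pressure: u = 9.81×(4.7 − 2.2) = 24.525 kPa.
Initial effective stress: σ'_0 = σ_v − u = 85 − 24.525 = 60.475 kPa.
Final effective stress: σ'_f = 60.475 + 31.1 = 91.575 kPa.
σ'_f = 91.575 ≤ σ'_p = 132 kPa, so the clay remains overconsolidated and only the recompression index applies:
S_c = C_r·H/(1+e₀)·log₁₀(σ'_f/σ'_0) = 0.077×4/1.75×log₁₀(91.575/60.475)
    = 0.176 × 0.1802 = 0.03172 m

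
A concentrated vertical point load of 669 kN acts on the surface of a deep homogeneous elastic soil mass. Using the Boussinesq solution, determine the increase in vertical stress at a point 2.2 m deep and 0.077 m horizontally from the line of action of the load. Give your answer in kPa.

Δσ_z ≈ 65.8 kPa

Boussinesq vertical stress below a point load on an elastic half-space:
Δσ_z = 3P/(2πz²) · [1 + (r/z)²]^(−5/2)
r/z = 0.077/2.2 = 0.035; [1+(r/z)²]^(−5/2) = 0.99694.
Δσ_z = 3×669/(2π×2.2²) × 0.99694 = 65.997 × 0.99694 = 65.8 kPa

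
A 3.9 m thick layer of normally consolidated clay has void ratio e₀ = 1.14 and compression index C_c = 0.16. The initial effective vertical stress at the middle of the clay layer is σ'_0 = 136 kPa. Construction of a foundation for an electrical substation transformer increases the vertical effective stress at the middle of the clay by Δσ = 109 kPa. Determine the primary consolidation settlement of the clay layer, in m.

Final effective stress: σ'_f = σ'_0 + Δσ = 136 + 109 = 245 kPa.
Normally consolidated clay, so the full stress increment lies on the virgin compression line:
S_c = C_c·H/(1+e₀)·log₁₀(σ'_f/σ'_0) = 0.16×3.9/(1+1.14)×log₁₀(245/136)
    = 0.29159 × 0.25563 = 0.07454 m

S_c ≈ 0.0745 m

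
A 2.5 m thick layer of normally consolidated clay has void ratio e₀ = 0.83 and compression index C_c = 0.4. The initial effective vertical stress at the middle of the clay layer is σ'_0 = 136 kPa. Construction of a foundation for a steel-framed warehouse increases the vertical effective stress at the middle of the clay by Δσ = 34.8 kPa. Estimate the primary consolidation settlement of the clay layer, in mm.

S_c ≈ 54.1 mm

Final effective stress: σ'_f = σ'_0 + Δσ = 136 + 34.8 = 170.8 kPa.
Normally consolidated clay, so the full stress increment lies on the virgin compression line:
S_c = C_c·H/(1+e₀)·log₁₀(σ'_f/σ'_0) = 0.4×2.5/(1+0.83)×log₁₀(170.8/136)
    = 0.54645 × 0.098949 = 0.05407 m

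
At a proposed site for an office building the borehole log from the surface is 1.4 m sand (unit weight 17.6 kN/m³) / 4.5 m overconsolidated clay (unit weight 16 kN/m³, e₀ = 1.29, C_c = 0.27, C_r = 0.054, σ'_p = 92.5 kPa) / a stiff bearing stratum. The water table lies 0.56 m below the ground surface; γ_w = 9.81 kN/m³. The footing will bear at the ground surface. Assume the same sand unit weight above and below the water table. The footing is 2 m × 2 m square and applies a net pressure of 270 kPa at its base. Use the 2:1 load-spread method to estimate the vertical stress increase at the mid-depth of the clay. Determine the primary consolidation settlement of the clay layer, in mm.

Mid-depth of clay below the ground surface: z = 1.4 + 4.5/2 = 3.65 m.
Total vertical stress at mid-clay: σ_v = 17.6×1.4 + 16×2.25 = 60.64 kPa.
Pore pressure: u = 9.81×(3.65 − 0.56) = 30.313 kPa.
Initial effective stress: σ'_0 = σ_v − u = 60.64 − 30.313 = 30.327 kPa.
Stress increase at mid-clay by the 2:1 spreading method:
Δσ = qBL/((B+z)(L+z)) = 270×2×2/((2+3.65)(2+3.65)) = 33.832 kPa
Final effective stress: σ'_f = 30.327 + 33.832 = 64.159 kPa.
σ'_f = 64.159 ≤ σ'_p = 92.5 kPa, so the clay remains overconsolidated and only the recompression index applies:
S_c = C_r·H/(1+e₀)·log₁₀(σ'_f/σ'_0) = 0.054×4.5/2.29×log₁₀(64.159/30.327)
    = 0.10612 × 0.32543 = 0.03453 m

S_c ≈ 34.5 mm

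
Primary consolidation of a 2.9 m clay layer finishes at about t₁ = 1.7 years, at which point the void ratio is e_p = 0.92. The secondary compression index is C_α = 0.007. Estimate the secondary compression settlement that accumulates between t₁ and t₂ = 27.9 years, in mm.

S_s ≈ 12.8 mm

Secondary compression: S_s = C_α·H/(1+e_p)·log₁₀(t₂/t₁)
S_s = 0.007×2.9/(1+0.92)×log₁₀(27.9/1.7)
    = 0.01057 × 1.215 = 0.01285 m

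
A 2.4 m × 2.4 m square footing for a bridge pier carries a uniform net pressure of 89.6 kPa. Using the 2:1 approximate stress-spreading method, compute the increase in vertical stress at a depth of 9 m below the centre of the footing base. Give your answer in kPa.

By the 2:1 method the load spreads at 1 horizontal : 2 vertical, so at depth z the loaded area has grown by z in each plan dimension:
Δσ = qBL/((B+z)(L+z)) = 89.6×2.4×2.4/((2.4+9)(2.4+9)) = 3.9712 kPa

Δσ_z ≈ 3.97 kPa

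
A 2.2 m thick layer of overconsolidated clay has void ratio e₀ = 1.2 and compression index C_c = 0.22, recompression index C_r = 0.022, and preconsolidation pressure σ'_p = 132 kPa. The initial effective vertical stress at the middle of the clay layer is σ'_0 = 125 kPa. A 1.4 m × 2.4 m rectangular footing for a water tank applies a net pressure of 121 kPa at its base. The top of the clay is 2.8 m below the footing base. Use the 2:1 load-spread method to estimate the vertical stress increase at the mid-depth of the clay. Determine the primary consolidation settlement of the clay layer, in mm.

S_c ≈ 4.2 mm

Mid-depth of clay below the footing base: z = 2.8 + 2.2/2 = 3.9 m.
Stress increase at mid-clay by the 2:1 spreading method:
Δσ = qBL/((B+z)(L+z)) = 121×1.4×2.4/((1.4+3.9)(2.4+3.9)) = 12.176 kPa
Final effective stress: σ'_f = 125 + 12.176 = 137.18 kPa.
σ'_f = 137.18 > σ'_p = 132 kPa, so the stress path crosses the preconsolidation pressure — recompression up to σ'_p, then virgin compression beyond:
S_c = H/(1+e₀)·[C_r·log₁₀(σ'_p/σ'_0) + C_c·log₁₀(σ'_f/σ'_p)]
    = 2.2/2.2 × [0.022×log₁₀(132/125) + 0.22×log₁₀(137.18/132)]
    = 1 × [0.00052061 + 0.0036777] = 0.004198 m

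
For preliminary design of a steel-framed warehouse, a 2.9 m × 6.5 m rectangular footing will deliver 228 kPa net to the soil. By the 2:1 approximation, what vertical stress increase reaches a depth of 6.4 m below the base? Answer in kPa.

By the 2:1 method the load spreads at 1 horizontal : 2 vertical, so at depth z the loaded area has grown by z in each plan dimension:
Δσ = qBL/((B+z)(L+z)) = 228×2.9×6.5/((2.9+6.4)(6.5+6.4)) = 35.824 kPa

Δσ_z ≈ 35.8 kPa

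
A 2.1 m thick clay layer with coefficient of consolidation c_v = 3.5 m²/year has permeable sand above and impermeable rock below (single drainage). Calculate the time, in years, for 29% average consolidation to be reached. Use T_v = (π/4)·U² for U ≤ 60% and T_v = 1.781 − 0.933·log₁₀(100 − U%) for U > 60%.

t ≈ 0.0832 years

Drainage path length: H_d = H = 2.1 m (single drainage).
U ≤ 60%: T_v = (π/4)·U² = (π/4)×0.29² = 0.066052.
t = T_v·H_d²/c_v = 0.066052×2.1²/3.5 = 0.08323 years.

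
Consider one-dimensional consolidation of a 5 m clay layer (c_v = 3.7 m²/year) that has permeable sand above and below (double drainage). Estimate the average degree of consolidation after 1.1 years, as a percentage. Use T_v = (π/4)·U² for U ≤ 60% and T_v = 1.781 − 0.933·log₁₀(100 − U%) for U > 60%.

U ≈ 83.7 %

Drainage path length: H_d = H/2 = 2.5 m (double drainage).
T_v = c_v·t/H_d² = 3.7×1.1/2.5² = 0.6512.
T_v = 0.6512 corresponds to the U > 60% branch:
U = 1 − 10^((1.781 − T_v)/0.933)/100 = 0.8375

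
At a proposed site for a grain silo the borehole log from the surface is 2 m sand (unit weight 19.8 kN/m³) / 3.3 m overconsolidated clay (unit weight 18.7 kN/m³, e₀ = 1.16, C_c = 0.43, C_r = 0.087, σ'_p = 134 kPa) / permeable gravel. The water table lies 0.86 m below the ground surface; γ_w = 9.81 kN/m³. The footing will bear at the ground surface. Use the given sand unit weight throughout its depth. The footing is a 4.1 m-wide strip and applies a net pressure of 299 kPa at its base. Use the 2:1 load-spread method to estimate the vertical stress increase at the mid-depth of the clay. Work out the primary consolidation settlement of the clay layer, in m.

S_c ≈ 0.182 m

Mid-depth of clay below the ground surface: z = 2 + 3.3/2 = 3.65 m.
Total vertical stress at mid-clay: σ_v = 19.8×2 + 18.7×1.65 = 70.455 kPa.
Pore pressure: u = 9.81×(3.65 − 0.86) = 27.37 kPa.
Initial effective stress: σ'_0 = σ_v − u = 70.455 − 27.37 = 43.085 kPa.
Stress increase at mid-clay by the 2:1 spreading method:
Δσ = qB/(B+z) = 299×4.1/(4.1+3.65) = 158.18 kPa
Final effective stress: σ'_f = 43.085 + 158.18 = 201.27 kPa.
σ'_f = 201.27 > σ'_p = 134 kPa, so the stress path crosses the preconsolidation pressure — recompression up to σ'_p, then virgin compression beyond:
S_c = H/(1+e₀)·[C_r·log₁₀(σ'_p/σ'_0) + C_c·log₁₀(σ'_f/σ'_p)]
    = 3.3/2.16 × [0.087×log₁₀(134/43.085) + 0.43×log₁₀(201.27/134)]
    = 1.5278 × [0.042872 + 0.07597] = 0.1816 m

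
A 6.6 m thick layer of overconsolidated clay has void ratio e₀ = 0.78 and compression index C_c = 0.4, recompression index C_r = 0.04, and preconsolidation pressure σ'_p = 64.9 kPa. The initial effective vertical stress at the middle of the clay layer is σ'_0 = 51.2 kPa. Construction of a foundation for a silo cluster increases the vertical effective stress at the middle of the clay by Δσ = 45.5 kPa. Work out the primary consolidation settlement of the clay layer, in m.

Final effective stress: σ'_f = 51.2 + 45.5 = 96.7 kPa.
σ'_f = 96.7 > σ'_p = 64.9 kPa, so the stress path crosses the preconsolidation pressure — recompression up to σ'_p, then virgin compression beyond:
S_c = H/(1+e₀)·[C_r·log₁₀(σ'_p/σ'_0) + C_c·log₁₀(σ'_f/σ'_p)]
    = 6.6/1.78 × [0.04×log₁₀(64.9/51.2) + 0.4×log₁₀(96.7/64.9)]
    = 3.7079 × [0.004119 + 0.069273] = 0.2721 m

S_c ≈ 0.272 m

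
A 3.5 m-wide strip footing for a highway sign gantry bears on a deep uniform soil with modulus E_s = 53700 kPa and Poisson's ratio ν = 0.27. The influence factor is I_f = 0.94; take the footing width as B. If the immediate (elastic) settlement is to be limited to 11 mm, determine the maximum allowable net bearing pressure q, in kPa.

q ≈ 194 kPa

S_e = q·B·(1−ν²)/E_s · I_f  ⇒  q = S_e·E_s / (B·(1−ν²)·I_f).
q = 0.011 × 53700 / (3.5 × 0.9271 × 0.94) = 193.7 kPa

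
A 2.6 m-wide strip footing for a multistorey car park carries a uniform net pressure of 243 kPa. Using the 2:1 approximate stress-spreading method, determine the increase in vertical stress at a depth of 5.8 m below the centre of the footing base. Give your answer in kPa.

By the 2:1 method the load spreads at 1 horizontal : 2 vertical, so at depth z the loaded area has grown by z in each plan dimension:
Δσ = qB/(B+z) = 243×2.6/(2.6+5.8) = 75.214 kPa

Δσ_z ≈ 75.2 kPa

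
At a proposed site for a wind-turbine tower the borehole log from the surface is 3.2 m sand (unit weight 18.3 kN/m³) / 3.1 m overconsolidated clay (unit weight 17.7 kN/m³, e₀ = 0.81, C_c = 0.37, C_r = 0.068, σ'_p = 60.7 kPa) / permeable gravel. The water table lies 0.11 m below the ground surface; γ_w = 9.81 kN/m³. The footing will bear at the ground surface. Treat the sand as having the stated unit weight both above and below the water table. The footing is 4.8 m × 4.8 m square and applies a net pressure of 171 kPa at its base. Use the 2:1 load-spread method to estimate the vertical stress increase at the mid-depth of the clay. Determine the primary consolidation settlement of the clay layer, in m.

Mid-depth of clay below the ground surface: z = 3.2 + 3.1/2 = 4.75 m.
Total vertical stress at mid-clay: σ_v = 18.3×3.2 + 17.7×1.55 = 85.995 kPa.
Pore pressure: u = 9.81×(4.75 − 0.11) = 45.518 kPa.
Initial effective stress: σ'_0 = σ_v − u = 85.995 − 45.518 = 40.477 kPa.
Stress increase at mid-clay by the 2:1 spreading method:
Δσ = qBL/((B+z)(L+z)) = 171×4.8×4.8/((4.8+4.75)(4.8+4.75)) = 43.199 kPa
Final effective stress: σ'_f = 40.477 + 43.199 = 83.676 kPa.
σ'_f = 83.676 > σ'_p = 60.7 kPa, so the stress path crosses the preconsolidation pressure — recompression up to σ'_p, then virgin compression beyond:
S_c = H/(1+e₀)·[C_r·log₁₀(σ'_p/σ'_0) + C_c·log₁₀(σ'_f/σ'_p)]
    = 3.1/1.81 × [0.068×log₁₀(60.7/40.477) + 0.37×log₁₀(83.676/60.7)]
    = 1.7127 × [0.011967 + 0.051583] = 0.1088 m

S_c ≈ 0.109 m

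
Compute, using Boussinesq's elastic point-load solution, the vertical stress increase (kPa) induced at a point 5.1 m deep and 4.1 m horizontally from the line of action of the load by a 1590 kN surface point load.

Boussinesq vertical stress below a point load on an elastic half-space:
Δσ_z = 3P/(2πz²) · [1 + (r/z)²]^(−5/2)
r/z = 4.1/5.1 = 0.80392; [1+(r/z)²]^(−5/2) = 0.28756.
Δσ_z = 3×1590/(2π×5.1²) × 0.28756 = 29.188 × 0.28756 = 8.393 kPa

Δσ_z ≈ 8.39 kPa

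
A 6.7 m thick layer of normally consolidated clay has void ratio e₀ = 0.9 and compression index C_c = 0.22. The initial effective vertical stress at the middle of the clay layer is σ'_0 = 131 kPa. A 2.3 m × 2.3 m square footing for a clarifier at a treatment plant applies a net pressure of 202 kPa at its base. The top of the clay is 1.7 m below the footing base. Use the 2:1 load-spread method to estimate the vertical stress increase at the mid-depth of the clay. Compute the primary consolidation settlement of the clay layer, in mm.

S_c ≈ 47.4 mm

Mid-depth of clay below the footing base: z = 1.7 + 6.7/2 = 5.05 m.
Stress increase at mid-clay by the 2:1 spreading method:
Δσ = qBL/((B+z)(L+z)) = 202×2.3×2.3/((2.3+5.05)(2.3+5.05)) = 19.78 kPa
Final effective stress: σ'_f = σ'_0 + Δσ = 131 + 19.78 = 150.78 kPa.
Normally consolidated clay, so the full stress increment lies on the virgin compression line:
S_c = C_c·H/(1+e₀)·log₁₀(σ'_f/σ'_0) = 0.22×6.7/(1+0.9)×log₁₀(150.78/131)
    = 0.77579 × 0.061072 = 0.04738 m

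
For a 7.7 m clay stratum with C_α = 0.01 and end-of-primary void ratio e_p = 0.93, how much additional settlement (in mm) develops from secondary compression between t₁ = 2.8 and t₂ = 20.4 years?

S_s ≈ 34.4 mm

Secondary compression: S_s = C_α·H/(1+e_p)·log₁₀(t₂/t₁)
S_s = 0.01×7.7/(1+0.93)×log₁₀(20.4/2.8)
    = 0.0399 × 0.8625 = 0.03441 m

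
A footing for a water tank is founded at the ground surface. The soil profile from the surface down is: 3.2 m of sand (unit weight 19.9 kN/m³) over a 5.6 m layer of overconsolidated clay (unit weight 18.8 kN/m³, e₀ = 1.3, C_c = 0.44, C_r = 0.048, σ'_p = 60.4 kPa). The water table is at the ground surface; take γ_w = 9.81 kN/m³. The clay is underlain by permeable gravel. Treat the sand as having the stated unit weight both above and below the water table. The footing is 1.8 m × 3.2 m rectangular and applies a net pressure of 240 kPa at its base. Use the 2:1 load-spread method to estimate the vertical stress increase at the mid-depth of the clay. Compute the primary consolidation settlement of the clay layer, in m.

S_c ≈ 0.114 m

Mid-depth of clay below the ground surface: z = 3.2 + 5.6/2 = 6 m.
Total vertical stress at mid-clay: σ_v = 19.9×3.2 + 18.8×2.8 = 116.32 kPa.
Pore pressure: u = 9.81×(6 − 0) = 58.86 kPa.
Initial effective stress: σ'_0 = σ_v − u = 116.32 − 58.86 = 57.46 kPa.
Stress increase at mid-clay by the 2:1 spreading method:
Δσ = qBL/((B+z)(L+z)) = 240×1.8×3.2/((1.8+6)(3.2+6)) = 19.264 kPa
Final effective stress: σ'_f = 57.46 + 19.264 = 76.724 kPa.
σ'_f = 76.724 > σ'_p = 60.4 kPa, so the stress path crosses the preconsolidation pressure — recompression up to σ'_p, then virgin compression beyond:
S_c = H/(1+e₀)·[C_r·log₁₀(σ'_p/σ'_0) + C_c·log₁₀(σ'_f/σ'_p)]
    = 5.6/2.3 × [0.048×log₁₀(60.4/57.46) + 0.44×log₁₀(76.724/60.4)]
    = 2.4348 × [0.0010402 + 0.045713] = 0.1138 m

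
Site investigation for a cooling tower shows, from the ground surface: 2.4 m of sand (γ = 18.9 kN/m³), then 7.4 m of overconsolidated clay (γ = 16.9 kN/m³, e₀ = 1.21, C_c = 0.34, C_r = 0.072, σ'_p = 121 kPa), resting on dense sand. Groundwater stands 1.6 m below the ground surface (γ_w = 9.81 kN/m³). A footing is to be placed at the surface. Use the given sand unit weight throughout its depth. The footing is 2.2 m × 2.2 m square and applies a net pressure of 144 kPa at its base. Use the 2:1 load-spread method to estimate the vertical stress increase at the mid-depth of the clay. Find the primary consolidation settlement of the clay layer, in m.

S_c ≈ 0.0154 m

Mid-depth of clay below the ground surface: z = 2.4 + 7.4/2 = 6.1 m.
Total vertical stress at mid-clay: σ_v = 18.9×2.4 + 16.9×3.7 = 107.89 kPa.
Pore pressure: u = 9.81×(6.1 − 1.6) = 44.145 kPa.
Initial effective stress: σ'_0 = σ_v − u = 107.89 − 44.145 = 63.745 kPa.
Stress increase at mid-clay by the 2:1 spreading method:
Δσ = qBL/((B+z)(L+z)) = 144×2.2×2.2/((2.2+6.1)(2.2+6.1)) = 10.117 kPa
Final effective stress: σ'_f = 63.745 + 10.117 = 73.862 kPa.
σ'_f = 73.862 ≤ σ'_p = 121 kPa, so the clay remains overconsolidated and only the recompression index applies:
S_c = C_r·H/(1+e₀)·log₁₀(σ'_f/σ'_0) = 0.072×7.4/2.21×log₁₀(73.862/63.745)
    = 0.24108 × 0.063975 = 0.01542 m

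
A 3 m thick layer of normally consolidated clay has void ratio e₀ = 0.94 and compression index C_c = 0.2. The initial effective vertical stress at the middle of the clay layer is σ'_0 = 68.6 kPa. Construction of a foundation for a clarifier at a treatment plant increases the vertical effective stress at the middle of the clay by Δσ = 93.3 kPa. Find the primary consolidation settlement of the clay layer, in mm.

S_c ≈ 115 mm

Final effective stress: σ'_f = σ'_0 + Δσ = 68.6 + 93.3 = 161.9 kPa.
Normally consolidated clay, so the full stress increment lies on the virgin compression line:
S_c = C_c·H/(1+e₀)·log₁₀(σ'_f/σ'_0) = 0.2×3/(1+0.94)×log₁₀(161.9/68.6)
    = 0.30928 × 0.37292 = 0.1153 m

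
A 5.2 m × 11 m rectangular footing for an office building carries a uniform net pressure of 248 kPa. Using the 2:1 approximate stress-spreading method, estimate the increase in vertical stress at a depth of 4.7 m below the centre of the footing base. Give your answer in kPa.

Δσ_z ≈ 91.3 kPa

By the 2:1 method the load spreads at 1 horizontal : 2 vertical, so at depth z the loaded area has grown by z in each plan dimension:
Δσ = qBL/((B+z)(L+z)) = 248×5.2×11/((5.2+4.7)(11+4.7)) = 91.267 kPa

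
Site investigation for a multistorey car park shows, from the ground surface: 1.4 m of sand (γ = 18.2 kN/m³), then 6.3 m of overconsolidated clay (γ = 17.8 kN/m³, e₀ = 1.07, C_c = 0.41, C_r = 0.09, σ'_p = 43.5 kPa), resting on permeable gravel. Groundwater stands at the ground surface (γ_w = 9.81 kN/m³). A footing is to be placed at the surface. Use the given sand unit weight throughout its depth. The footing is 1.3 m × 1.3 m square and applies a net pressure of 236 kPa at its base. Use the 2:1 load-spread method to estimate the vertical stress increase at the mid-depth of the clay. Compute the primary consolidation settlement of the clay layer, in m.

Mid-depth of clay below the ground surface: z = 1.4 + 6.3/2 = 4.55 m.
Total vertical stress at mid-clay: σ_v = 18.2×1.4 + 17.8×3.15 = 81.55 kPa.
Pore pressure: u = 9.81×(4.55 − 0) = 44.636 kPa.
Initial effective stress: σ'_0 = σ_v − u = 81.55 − 44.636 = 36.914 kPa.
Stress increase at mid-clay by the 2:1 spreading method:
Δσ = qBL/((B+z)(L+z)) = 236×1.3×1.3/((1.3+4.55)(1.3+4.55)) = 11.654 kPa
Final effective stress: σ'_f = 36.914 + 11.654 = 48.568 kPa.
σ'_f = 48.568 > σ'_p = 43.5 kPa, so the stress path crosses the preconsolidation pressure — recompression up to σ'_p, then virgin compression beyond:
S_c = H/(1+e₀)·[C_r·log₁₀(σ'_p/σ'_0) + C_c·log₁₀(σ'_f/σ'_p)]
    = 6.3/2.07 × [0.09×log₁₀(43.5/36.914) + 0.41×log₁₀(48.568/43.5)]
    = 3.0435 × [0.0064168 + 0.019623] = 0.07925 m

S_c ≈ 0.0793 m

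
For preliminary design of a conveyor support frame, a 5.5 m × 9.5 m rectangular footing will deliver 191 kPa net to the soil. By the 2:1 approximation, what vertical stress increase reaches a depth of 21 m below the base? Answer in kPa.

By the 2:1 method the load spreads at 1 horizontal : 2 vertical, so at depth z the loaded area has grown by z in each plan dimension:
Δσ = qBL/((B+z)(L+z)) = 191×5.5×9.5/((5.5+21)(9.5+21)) = 12.347 kPa

Δσ_z ≈ 12.3 kPa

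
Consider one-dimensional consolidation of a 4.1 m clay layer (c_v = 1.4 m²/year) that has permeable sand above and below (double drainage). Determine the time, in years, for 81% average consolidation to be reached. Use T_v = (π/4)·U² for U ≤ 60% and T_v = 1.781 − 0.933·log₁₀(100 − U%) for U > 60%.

Drainage path length: H_d = H/2 = 2.05 m (double drainage).
U > 60%: T_v = 1.781 − 0.933·log₁₀(100 − 81) = 0.58792.
t = T_v·H_d²/c_v = 0.58792×2.05²/1.4 = 1.765 years.

t ≈ 1.76 years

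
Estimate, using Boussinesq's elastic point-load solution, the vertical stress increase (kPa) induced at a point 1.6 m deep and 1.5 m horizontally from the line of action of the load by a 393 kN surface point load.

Δσ_z ≈ 15.1 kPa

Boussinesq vertical stress below a point load on an elastic half-space:
Δσ_z = 3P/(2πz²) · [1 + (r/z)²]^(−5/2)
r/z = 1.5/1.6 = 0.9375; [1+(r/z)²]^(−5/2) = 0.20665.
Δσ_z = 3×393/(2π×1.6²) × 0.20665 = 73.298 × 0.20665 = 15.15 kPa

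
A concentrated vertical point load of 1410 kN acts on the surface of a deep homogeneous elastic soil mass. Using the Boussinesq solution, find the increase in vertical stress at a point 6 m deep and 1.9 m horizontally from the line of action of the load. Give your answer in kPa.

Boussinesq vertical stress below a point load on an elastic half-space:
Δσ_z = 3P/(2πz²) · [1 + (r/z)²]^(−5/2)
r/z = 1.9/6 = 0.31667; [1+(r/z)²]^(−5/2) = 0.78749.
Δσ_z = 3×1410/(2π×6²) × 0.78749 = 18.701 × 0.78749 = 14.73 kPa

Δσ_z ≈ 14.7 kPa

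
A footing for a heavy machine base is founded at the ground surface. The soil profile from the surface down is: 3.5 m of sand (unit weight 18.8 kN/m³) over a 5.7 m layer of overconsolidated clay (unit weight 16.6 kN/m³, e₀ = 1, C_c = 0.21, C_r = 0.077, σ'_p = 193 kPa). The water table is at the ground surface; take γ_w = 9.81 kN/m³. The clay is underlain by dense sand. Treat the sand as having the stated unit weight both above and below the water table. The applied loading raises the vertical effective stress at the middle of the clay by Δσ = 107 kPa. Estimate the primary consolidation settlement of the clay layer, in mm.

Mid-depth of clay below the ground surface: z = 3.5 + 5.7/2 = 6.35 m.
Total vertical stress at mid-clay: σ_v = 18.8×3.5 + 16.6×2.85 = 113.11 kPa.
Pore pressure: u = 9.81×(6.35 − 0) = 62.294 kPa.
Initial effective stress: σ'_0 = σ_v − u = 113.11 − 62.294 = 50.816 kPa.
Final effective stress: σ'_f = 50.816 + 107 = 157.82 kPa.
σ'_f = 157.82 ≤ σ'_p = 193 kPa, so the clay remains overconsolidated and only the recompression index applies:
S_c = C_r·H/(1+e₀)·log₁₀(σ'_f/σ'_0) = 0.077×5.7/2×log₁₀(157.82/50.816)
    = 0.21945 × 0.49216 = 0.108 m

S_c ≈ 108 mm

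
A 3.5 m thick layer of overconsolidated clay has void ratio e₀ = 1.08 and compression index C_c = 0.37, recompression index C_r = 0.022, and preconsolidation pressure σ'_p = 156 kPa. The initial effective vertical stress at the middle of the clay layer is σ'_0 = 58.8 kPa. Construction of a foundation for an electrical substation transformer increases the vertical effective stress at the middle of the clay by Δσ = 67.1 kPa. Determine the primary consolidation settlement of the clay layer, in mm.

S_c ≈ 12.2 mm

Final effective stress: σ'_f = 58.8 + 67.1 = 125.9 kPa.
σ'_f = 125.9 ≤ σ'_p = 156 kPa, so the clay remains overconsolidated and only the recompression index applies:
S_c = C_r·H/(1+e₀)·log₁₀(σ'_f/σ'_0) = 0.022×3.5/2.08×log₁₀(125.9/58.8)
    = 0.037019 × 0.33065 = 0.01224 m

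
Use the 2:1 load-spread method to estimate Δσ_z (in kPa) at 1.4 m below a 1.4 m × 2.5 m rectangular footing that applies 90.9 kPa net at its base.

Δσ_z ≈ 29.1 kPa

By the 2:1 method the load spreads at 1 horizontal : 2 vertical, so at depth z the loaded area has grown by z in each plan dimension:
Δσ = qBL/((B+z)(L+z)) = 90.9×1.4×2.5/((1.4+1.4)(2.5+1.4)) = 29.135 kPa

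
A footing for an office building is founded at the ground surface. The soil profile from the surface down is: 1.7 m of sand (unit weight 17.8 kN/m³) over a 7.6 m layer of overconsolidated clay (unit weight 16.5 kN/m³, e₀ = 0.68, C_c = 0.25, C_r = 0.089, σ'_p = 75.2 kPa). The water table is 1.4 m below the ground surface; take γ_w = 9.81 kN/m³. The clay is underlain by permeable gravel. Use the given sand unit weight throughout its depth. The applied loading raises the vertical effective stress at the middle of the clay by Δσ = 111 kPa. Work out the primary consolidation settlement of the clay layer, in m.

S_c ≈ 0.444 m

Mid-depth of clay below the ground surface: z = 1.7 + 7.6/2 = 5.5 m.
Total vertical stress at mid-clay: σ_v = 17.8×1.7 + 16.5×3.8 = 92.96 kPa.
Pore pressure: u = 9.81×(5.5 − 1.4) = 40.221 kPa.
Initial effective stress: σ'_0 = σ_v − u = 92.96 − 40.221 = 52.739 kPa.
Final effective stress: σ'_f = 52.739 + 111 = 163.74 kPa.
σ'_f = 163.74 > σ'_p = 75.2 kPa, so the stress path crosses the preconsolidation pressure — recompression up to σ'_p, then virgin compression beyond:
S_c = H/(1+e₀)·[C_r·log₁₀(σ'_p/σ'_0) + C_c·log₁₀(σ'_f/σ'_p)]
    = 7.6/1.68 × [0.089×log₁₀(75.2/52.739) + 0.25×log₁₀(163.74/75.2)]
    = 4.5238 × [0.013714 + 0.084484] = 0.4442 m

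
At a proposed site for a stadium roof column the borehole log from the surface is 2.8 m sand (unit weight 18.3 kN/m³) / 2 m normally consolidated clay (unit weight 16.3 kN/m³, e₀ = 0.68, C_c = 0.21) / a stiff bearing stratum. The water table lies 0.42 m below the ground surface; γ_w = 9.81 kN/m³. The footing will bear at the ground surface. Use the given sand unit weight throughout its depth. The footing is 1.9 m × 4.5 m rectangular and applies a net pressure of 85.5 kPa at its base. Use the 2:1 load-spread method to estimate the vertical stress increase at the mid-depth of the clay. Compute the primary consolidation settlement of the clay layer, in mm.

Mid-depth of clay below the ground surface: z = 2.8 + 2/2 = 3.8 m.
Total vertical stress at mid-clay: σ_v = 18.3×2.8 + 16.3×1 = 67.54 kPa.
Pore pressure: u = 9.81×(3.8 − 0.42) = 33.158 kPa.
Initial effective stress: σ'_0 = σ_v − u = 67.54 − 33.158 = 34.382 kPa.
Stress increase at mid-clay by the 2:1 spreading method:
Δσ = qBL/((B+z)(L+z)) = 85.5×1.9×4.5/((1.9+3.8)(4.5+3.8)) = 15.452 kPa
Final effective stress: σ'_f = σ'_0 + Δσ = 34.382 + 15.452 = 49.834 kPa.
Normally consolidated clay, so the full stress increment lies on the virgin compression line:
S_c = C_c·H/(1+e₀)·log₁₀(σ'_f/σ'_0) = 0.21×2/(1+0.68)×log₁₀(49.834/34.382)
    = 0.25 × 0.16119 = 0.0403 m

S_c ≈ 40.3 mm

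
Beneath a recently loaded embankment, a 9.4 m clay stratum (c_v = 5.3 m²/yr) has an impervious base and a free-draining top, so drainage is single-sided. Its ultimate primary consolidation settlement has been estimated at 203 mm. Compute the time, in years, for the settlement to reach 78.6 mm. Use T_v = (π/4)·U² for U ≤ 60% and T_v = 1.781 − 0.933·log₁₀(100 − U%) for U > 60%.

Drainage path length: H_d = H = 9.4 m (single drainage).
U = S(t)/S_ult = 78.6/203 = 0.3872.
U ≤ 60%: T_v = (π/4)·U² = (π/4)×0.38719² = 0.11775.
t = T_v·H_d²/c_v = 0.11775×9.4²/5.3 = 1.963 years.

t ≈ 1.96 years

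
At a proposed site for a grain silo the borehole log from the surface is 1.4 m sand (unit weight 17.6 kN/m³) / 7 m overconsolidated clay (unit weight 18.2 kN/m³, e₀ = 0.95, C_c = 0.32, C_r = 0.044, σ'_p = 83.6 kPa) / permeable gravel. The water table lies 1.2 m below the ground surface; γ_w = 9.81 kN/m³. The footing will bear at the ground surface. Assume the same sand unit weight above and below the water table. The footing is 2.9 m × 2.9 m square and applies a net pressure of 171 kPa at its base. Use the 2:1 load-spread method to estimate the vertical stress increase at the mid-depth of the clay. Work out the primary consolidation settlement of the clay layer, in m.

S_c ≈ 0.0257 m

Mid-depth of clay below the ground surface: z = 1.4 + 7/2 = 4.9 m.
Total vertical stress at mid-clay: σ_v = 17.6×1.4 + 18.2×3.5 = 88.34 kPa.
Pore pressure: u = 9.81×(4.9 − 1.2) = 36.297 kPa.
Initial effective stress: σ'_0 = σ_v − u = 88.34 − 36.297 = 52.043 kPa.
Stress increase at mid-clay by the 2:1 spreading method:
Δσ = qBL/((B+z)(L+z)) = 171×2.9×2.9/((2.9+4.9)(2.9+4.9)) = 23.638 kPa
Final effective stress: σ'_f = 52.043 + 23.638 = 75.681 kPa.
σ'_f = 75.681 ≤ σ'_p = 83.6 kPa, so the clay remains overconsolidated and only the recompression index applies:
S_c = C_r·H/(1+e₀)·log₁₀(σ'_f/σ'_0) = 0.044×7/1.95×log₁₀(75.681/52.043)
    = 0.15795 × 0.16262 = 0.02569 m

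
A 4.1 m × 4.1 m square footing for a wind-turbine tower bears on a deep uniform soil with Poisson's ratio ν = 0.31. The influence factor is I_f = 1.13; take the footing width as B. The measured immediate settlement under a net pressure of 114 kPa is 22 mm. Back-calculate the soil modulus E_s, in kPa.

S_e = q·B·(1−ν²)/E_s · I_f  ⇒  E_s = q·B·(1−ν²)·I_f / S_e.
E_s = 114 × 4.1 × 0.9039 × 1.13 / 0.022 = 21700 kPa

E_s ≈ 21700 kPa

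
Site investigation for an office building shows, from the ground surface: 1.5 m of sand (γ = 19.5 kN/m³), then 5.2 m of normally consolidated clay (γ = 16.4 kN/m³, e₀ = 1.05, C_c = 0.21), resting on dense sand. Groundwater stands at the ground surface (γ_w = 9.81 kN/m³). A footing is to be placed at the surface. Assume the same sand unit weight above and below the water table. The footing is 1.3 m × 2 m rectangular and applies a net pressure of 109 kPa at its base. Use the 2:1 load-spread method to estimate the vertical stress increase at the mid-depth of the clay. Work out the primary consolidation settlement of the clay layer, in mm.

Mid-depth of clay below the ground surface: z = 1.5 + 5.2/2 = 4.1 m.
Total vertical stress at mid-clay: σ_v = 19.5×1.5 + 16.4×2.6 = 71.89 kPa.
Pore pressure: u = 9.81×(4.1 − 0) = 40.221 kPa.
Initial effective stress: σ'_0 = σ_v − u = 71.89 − 40.221 = 31.669 kPa.
Stress increase at mid-clay by the 2:1 spreading method:
Δσ = qBL/((B+z)(L+z)) = 109×1.3×2/((1.3+4.1)(2+4.1)) = 8.6035 kPa
Final effective stress: σ'_f = σ'_0 + Δσ = 31.669 + 8.6035 = 40.273 kPa.
Normally consolidated clay, so the full stress increment lies on the virgin compression line:
S_c = C_c·H/(1+e₀)·log₁₀(σ'_f/σ'_0) = 0.21×5.2/(1+1.05)×log₁₀(40.273/31.669)
    = 0.53268 × 0.10438 = 0.0556 m

S_c ≈ 55.6 mm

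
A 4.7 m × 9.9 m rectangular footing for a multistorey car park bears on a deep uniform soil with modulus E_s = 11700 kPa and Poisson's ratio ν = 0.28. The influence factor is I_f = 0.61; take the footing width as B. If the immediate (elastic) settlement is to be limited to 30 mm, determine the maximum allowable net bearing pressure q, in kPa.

q ≈ 133 kPa

S_e = q·B·(1−ν²)/E_s · I_f  ⇒  q = S_e·E_s / (B·(1−ν²)·I_f).
q = 0.03 × 11700 / (4.7 × 0.9216 × 0.61) = 132.8 kPa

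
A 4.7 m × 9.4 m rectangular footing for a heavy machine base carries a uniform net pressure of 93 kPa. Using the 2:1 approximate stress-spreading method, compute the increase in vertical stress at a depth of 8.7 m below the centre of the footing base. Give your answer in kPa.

Δσ_z ≈ 16.9 kPa

By the 2:1 method the load spreads at 1 horizontal : 2 vertical, so at depth z the loaded area has grown by z in each plan dimension:
Δσ = qBL/((B+z)(L+z)) = 93×4.7×9.4/((4.7+8.7)(9.4+8.7)) = 16.94 kPa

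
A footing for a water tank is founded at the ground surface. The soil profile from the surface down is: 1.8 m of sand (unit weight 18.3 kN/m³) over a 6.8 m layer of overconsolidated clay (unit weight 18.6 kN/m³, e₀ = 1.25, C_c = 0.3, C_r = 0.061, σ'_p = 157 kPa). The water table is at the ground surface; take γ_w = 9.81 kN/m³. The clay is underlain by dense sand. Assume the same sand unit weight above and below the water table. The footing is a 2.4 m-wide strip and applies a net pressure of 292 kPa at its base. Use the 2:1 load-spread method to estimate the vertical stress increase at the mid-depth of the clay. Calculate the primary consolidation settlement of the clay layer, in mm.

S_c ≈ 89.1 mm

Mid-depth of clay below the ground surface: z = 1.8 + 6.8/2 = 5.2 m.
Total vertical stress at mid-clay: σ_v = 18.3×1.8 + 18.6×3.4 = 96.18 kPa.
Pore pressure: u = 9.81×(5.2 − 0) = 51.012 kPa.
Initial effective stress: σ'_0 = σ_v − u = 96.18 − 51.012 = 45.168 kPa.
Stress increase at mid-clay by the 2:1 spreading method:
Δσ = qB/(B+z) = 292×2.4/(2.4+5.2) = 92.211 kPa
Final effective stress: σ'_f = 45.168 + 92.211 = 137.38 kPa.
σ'_f = 137.38 ≤ σ'_p = 157 kPa, so the clay remains overconsolidated and only the recompression index applies:
S_c = C_r·H/(1+e₀)·log₁₀(σ'_f/σ'_0) = 0.061×6.8/2.25×log₁₀(137.38/45.168)
    = 0.18435 × 0.48309 = 0.08906 m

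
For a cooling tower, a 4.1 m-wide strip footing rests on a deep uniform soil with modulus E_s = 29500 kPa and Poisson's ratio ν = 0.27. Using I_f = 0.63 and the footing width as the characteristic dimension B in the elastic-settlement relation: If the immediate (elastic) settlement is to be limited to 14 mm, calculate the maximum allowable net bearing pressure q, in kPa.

S_e = q·B·(1−ν²)/E_s · I_f  ⇒  q = S_e·E_s / (B·(1−ν²)·I_f).
q = 0.014 × 29500 / (4.1 × 0.9271 × 0.63) = 172.5 kPa

q ≈ 172 kPa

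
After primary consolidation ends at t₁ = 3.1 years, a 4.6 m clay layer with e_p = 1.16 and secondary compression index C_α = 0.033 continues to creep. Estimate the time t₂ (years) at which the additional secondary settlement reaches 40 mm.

t₂ ≈ 11.5 years

S_s = C_α·H/(1+e_p)·log₁₀(t₂/t₁) ⇒ log₁₀(t₂/t₁) = S_s·(1+e_p)/(C_α·H).
log₁₀(t₂/t₁) = 0.04 × (1+1.16) / (0.033×4.6) = 0.5692
t₂ = t₁ × 10^0.5692 = 3.1 × 3.708 = 11.5 years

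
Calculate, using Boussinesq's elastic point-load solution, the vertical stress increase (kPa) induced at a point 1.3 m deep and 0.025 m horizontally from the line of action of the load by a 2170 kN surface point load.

Δσ_z ≈ 613 kPa

Boussinesq vertical stress below a point load on an elastic half-space:
Δσ_z = 3P/(2πz²) · [1 + (r/z)²]^(−5/2)
r/z = 0.025/1.3 = 0.019231; [1+(r/z)²]^(−5/2) = 0.99908.
Δσ_z = 3×2170/(2π×1.3²) × 0.99908 = 613.08 × 0.99908 = 612.5 kPa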